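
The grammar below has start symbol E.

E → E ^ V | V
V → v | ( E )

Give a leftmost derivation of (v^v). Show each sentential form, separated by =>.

E => V   [E → V]
V => (E)   [V → ( E )]
(E) => (E^V)   [E → E ^ V]
(E^V) => (V^V)   [E → V]
(V^V) => (v^V)   [V → v]
(v^V) => (v^v)   [V → v]

E=>V=>(E)=>(E^V)=>(V^V)=>(v^V)=>(v^v)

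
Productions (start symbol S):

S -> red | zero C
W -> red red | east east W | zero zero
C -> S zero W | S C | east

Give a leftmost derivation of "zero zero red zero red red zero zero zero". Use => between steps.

S => zero C   [S -> zero C]
zero C => zero S zero W   [C -> S zero W]
zero S zero W => zero zero C zero W   [S -> zero C]
zero zero C zero W => zero zero S zero W zero W   [C -> S zero W]
zero zero S zero W zero W => zero zero red zero W zero W   [S -> red]
zero zero red zero W zero W => zero zero red zero red red zero W   [W -> red red]
zero zero red zero red red zero W => zero zero red zero red red zero zero zero   [W -> zero zero]

S => zero C => zero S zero W => zero zero C zero W => zero zero S zero W zero W => zero zero red zero W zero W => zero zero red zero red red zero W => zero zero red zero red red zero zero zero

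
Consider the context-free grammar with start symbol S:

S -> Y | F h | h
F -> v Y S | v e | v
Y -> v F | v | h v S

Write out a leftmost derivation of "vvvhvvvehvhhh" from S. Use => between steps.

S=>Fh=>vYSh=>vvFSh=>vvvYSSh=>vvvhvSSSh=>vvvhvYSSh=>vvvhvvFSSh=>vvvhvvveSSh=>vvvhvvveYSh=>vvvhvvvehvSSh=>vvvhvvvehvhSh=>vvvhvvvehvhhh

S => Fh   [S -> F h]
Fh => vYSh   [F -> v Y S]
vYSh => vvFSh   [Y -> v F]
vvFSh => vvvYSSh   [F -> v Y S]
vvvYSSh => vvvhvSSSh   [Y -> h v S]
vvvhvSSSh => vvvhvYSSh   [S -> Y]
vvvhvYSSh => vvvhvvFSSh   [Y -> v F]
vvvhvvFSSh => vvvhvvveSSh   [F -> v e]
vvvhvvveSSh => vvvhvvveYSh   [S -> Y]
vvvhvvveYSh => vvvhvvvehvSSh   [Y -> h v S]
vvvhvvvehvSSh => vvvhvvvehvhSh   [S -> h]
vvvhvvvehvhSh => vvvhvvvehvhhh   [S -> h]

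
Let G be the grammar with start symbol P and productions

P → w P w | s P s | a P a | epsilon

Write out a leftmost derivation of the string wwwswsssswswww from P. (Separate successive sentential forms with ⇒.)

P ⇒ wPw   [P → w P w]
wPw ⇒ wwPww   [P → w P w]
wwPww ⇒ wwwPwww   [P → w P w]
wwwPwww ⇒ wwwsPswww   [P → s P s]
wwwsPswww ⇒ wwwswPwswww   [P → w P w]
wwwswPwswww ⇒ wwwswsPswswww   [P → s P s]
wwwswsPswswww ⇒ wwwswssPsswswww   [P → s P s]
wwwswssPsswswww ⇒ wwwswsssswswww   [P → epsilon]

P ⇒ wPw ⇒ wwPww ⇒ wwwPwww ⇒ wwwsPswww ⇒ wwwswPwswww ⇒ wwwswsPswswww ⇒ wwwswssPsswswww ⇒ wwwswsssswswww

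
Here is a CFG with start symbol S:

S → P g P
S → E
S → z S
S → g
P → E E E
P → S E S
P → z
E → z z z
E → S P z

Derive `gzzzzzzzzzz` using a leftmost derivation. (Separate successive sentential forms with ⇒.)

S ⇒ E ⇒ SPz ⇒ gPz ⇒ gEEEz ⇒ gzzzEEz ⇒ gzzzzzzEz ⇒ gzzzzzzzzzz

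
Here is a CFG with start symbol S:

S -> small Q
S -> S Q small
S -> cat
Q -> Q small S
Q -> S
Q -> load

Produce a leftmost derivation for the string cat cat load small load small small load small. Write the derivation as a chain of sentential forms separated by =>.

S => S Q small   [S -> S Q small]
S Q small => S Q small Q small   [S -> S Q small]
S Q small Q small => cat Q small Q small   [S -> cat]
cat Q small Q small => cat S small Q small   [Q -> S]
cat S small Q small => cat S Q small small Q small   [S -> S Q small]
cat S Q small small Q small => cat S Q small Q small small Q small   [S -> S Q small]
cat S Q small Q small small Q small => cat cat Q small Q small small Q small   [S -> cat]
cat cat Q small Q small small Q small => cat cat load small Q small small Q small   [Q -> load]
cat cat load small Q small small Q small => cat cat load small load small small Q small   [Q -> load]
cat cat load small load small small Q small => cat cat load small load small small load small   [Q -> load]

S => S Q small => S Q small Q small => cat Q small Q small => cat S small Q small => cat S Q small small Q small => cat S Q small Q small small Q small => cat cat Q small Q small small Q small => cat cat load small Q small small Q small => cat cat load small load small small Q small => cat cat load small load small small load small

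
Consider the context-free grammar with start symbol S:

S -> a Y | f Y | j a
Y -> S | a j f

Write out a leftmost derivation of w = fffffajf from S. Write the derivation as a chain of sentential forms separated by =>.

S => fY => fS => ffY => ffS => fffY => fffS => ffffY => ffffS => fffffY => fffffajf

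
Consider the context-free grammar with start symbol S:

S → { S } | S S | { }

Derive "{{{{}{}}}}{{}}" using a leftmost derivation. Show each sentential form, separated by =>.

S=>SS=>{S}S=>{{S}}S=>{{{S}}}S=>{{{SS}}}S=>{{{{}S}}}S=>{{{{}{}}}}S=>{{{{}{}}}}{S}=>{{{{}{}}}}{{}}

S => SS   [S → S S]
SS => {S}S   [S → { S }]
{S}S => {{S}}S   [S → { S }]
{{S}}S => {{{S}}}S   [S → { S }]
{{{S}}}S => {{{SS}}}S   [S → S S]
{{{SS}}}S => {{{{}S}}}S   [S → { }]
{{{{}S}}}S => {{{{}{}}}}S   [S → { }]
{{{{}{}}}}S => {{{{}{}}}}{S}   [S → { S }]
{{{{}{}}}}{S} => {{{{}{}}}}{{}}   [S → { }]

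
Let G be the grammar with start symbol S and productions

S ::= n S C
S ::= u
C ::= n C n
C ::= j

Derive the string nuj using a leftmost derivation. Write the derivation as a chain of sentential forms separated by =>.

S => nSC   [S ::= n S C]
nSC => nuC   [S ::= u]
nuC => nuj   [C ::= j]

S=>nSC=>nuC=>nuj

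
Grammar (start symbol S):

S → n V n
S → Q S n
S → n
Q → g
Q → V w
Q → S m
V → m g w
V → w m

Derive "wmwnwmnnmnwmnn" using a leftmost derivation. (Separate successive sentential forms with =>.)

S=>QSn=>SmSn=>QSnmSn=>VwSnmSn=>wmwSnmSn=>wmwnVnnmSn=>wmwnwmnnmSn=>wmwnwmnnmnVnn=>wmwnwmnnmnwmnn

S => QSn   [S → Q S n]
QSn => SmSn   [Q → S m]
SmSn => QSnmSn   [S → Q S n]
QSnmSn => VwSnmSn   [Q → V w]
VwSnmSn => wmwSnmSn   [V → w m]
wmwSnmSn => wmwnVnnmSn   [S → n V n]
wmwnVnnmSn => wmwnwmnnmSn   [V → w m]
wmwnwmnnmSn => wmwnwmnnmnVnn   [S → n V n]
wmwnwmnnmnVnn => wmwnwmnnmnwmnn   [V → w m]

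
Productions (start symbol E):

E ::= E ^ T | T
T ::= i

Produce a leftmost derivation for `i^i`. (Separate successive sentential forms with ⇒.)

E⇒E^T⇒T^T⇒i^T⇒i^i

E ⇒ E^T   [E ::= E ^ T]
E^T ⇒ T^T   [E ::= T]
T^T ⇒ i^T   [T ::= i]
i^T ⇒ i^i   [T ::= i]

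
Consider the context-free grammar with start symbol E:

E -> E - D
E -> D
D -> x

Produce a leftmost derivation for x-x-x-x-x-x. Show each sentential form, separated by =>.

E => E-D   [E -> E - D]
E-D => E-D-D   [E -> E - D]
E-D-D => E-D-D-D   [E -> E - D]
E-D-D-D => E-D-D-D-D   [E -> E - D]
E-D-D-D-D => E-D-D-D-D-D   [E -> E - D]
E-D-D-D-D-D => D-D-D-D-D-D   [E -> D]
D-D-D-D-D-D => x-D-D-D-D-D   [D -> x]
x-D-D-D-D-D => x-x-D-D-D-D   [D -> x]
x-x-D-D-D-D => x-x-x-D-D-D   [D -> x]
x-x-x-D-D-D => x-x-x-x-D-D   [D -> x]
x-x-x-x-D-D => x-x-x-x-x-D   [D -> x]
x-x-x-x-x-D => x-x-x-x-x-x   [D -> x]

E => E-D => E-D-D => E-D-D-D => E-D-D-D-D => E-D-D-D-D-D => D-D-D-D-D-D => x-D-D-D-D-D => x-x-D-D-D-D => x-x-x-D-D-D => x-x-x-x-D-D => x-x-x-x-x-D => x-x-x-x-x-x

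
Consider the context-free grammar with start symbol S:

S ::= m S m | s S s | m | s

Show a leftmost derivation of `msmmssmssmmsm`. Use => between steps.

S => mSm => msSsm => msmSmsm => msmmSmmsm => msmmsSsmmsm => msmmssSssmmsm => msmmssmssmmsm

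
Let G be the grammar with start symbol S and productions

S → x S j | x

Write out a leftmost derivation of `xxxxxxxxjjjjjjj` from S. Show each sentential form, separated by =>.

S => xSj   [S → x S j]
xSj => xxSjj   [S → x S j]
xxSjj => xxxSjjj   [S → x S j]
xxxSjjj => xxxxSjjjj   [S → x S j]
xxxxSjjjj => xxxxxSjjjjj   [S → x S j]
xxxxxSjjjjj => xxxxxxSjjjjjj   [S → x S j]
xxxxxxSjjjjjj => xxxxxxxSjjjjjjj   [S → x S j]
xxxxxxxSjjjjjjj => xxxxxxxxjjjjjjj   [S → x]

S => xSj => xxSjj => xxxSjjj => xxxxSjjjj => xxxxxSjjjjj => xxxxxxSjjjjjj => xxxxxxxSjjjjjjj => xxxxxxxxjjjjjjj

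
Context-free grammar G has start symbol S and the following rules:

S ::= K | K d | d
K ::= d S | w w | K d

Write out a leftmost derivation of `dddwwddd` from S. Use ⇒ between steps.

S ⇒ K ⇒ dS ⇒ dK ⇒ ddS ⇒ ddKd ⇒ ddKdd ⇒ dddSdd ⇒ dddKdd ⇒ dddKddd ⇒ dddwwddd

S ⇒ K   [S ::= K]
K ⇒ dS   [K ::= d S]
dS ⇒ dK   [S ::= K]
dK ⇒ ddS   [K ::= d S]
ddS ⇒ ddKd   [S ::= K d]
ddKd ⇒ ddKdd   [K ::= K d]
ddKdd ⇒ dddSdd   [K ::= d S]
dddSdd ⇒ dddKdd   [S ::= K]
dddKdd ⇒ dddKddd   [K ::= K d]
dddKddd ⇒ dddwwddd   [K ::= w w]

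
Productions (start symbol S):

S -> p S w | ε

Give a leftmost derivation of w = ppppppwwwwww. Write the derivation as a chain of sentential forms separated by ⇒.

S ⇒ pSw ⇒ ppSww ⇒ pppSwww ⇒ ppppSwwww ⇒ pppppSwwwww ⇒ ppppppSwwwwww ⇒ ppppppwwwwww

S ⇒ pSw   [S -> p S w]
pSw ⇒ ppSww   [S -> p S w]
ppSww ⇒ pppSwww   [S -> p S w]
pppSwww ⇒ ppppSwwww   [S -> p S w]
ppppSwwww ⇒ pppppSwwwww   [S -> p S w]
pppppSwwwww ⇒ ppppppSwwwwww   [S -> p S w]
ppppppSwwwwww ⇒ ppppppwwwwww   [S -> ε]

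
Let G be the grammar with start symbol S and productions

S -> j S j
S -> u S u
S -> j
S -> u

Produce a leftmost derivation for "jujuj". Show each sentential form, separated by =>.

S => jSj => juSuj => jujuj

S => jSj   [S -> j S j]
jSj => juSuj   [S -> u S u]
juSuj => jujuj   [S -> j]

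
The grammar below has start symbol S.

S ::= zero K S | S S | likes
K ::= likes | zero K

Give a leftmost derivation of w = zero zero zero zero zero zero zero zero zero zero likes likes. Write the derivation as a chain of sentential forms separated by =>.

S => zero K S => zero zero K S => zero zero zero K S => zero zero zero zero K S => zero zero zero zero zero K S => zero zero zero zero zero zero K S => zero zero zero zero zero zero zero K S => zero zero zero zero zero zero zero zero K S => zero zero zero zero zero zero zero zero zero K S => zero zero zero zero zero zero zero zero zero zero K S => zero zero zero zero zero zero zero zero zero zero likes S => zero zero zero zero zero zero zero zero zero zero likes likes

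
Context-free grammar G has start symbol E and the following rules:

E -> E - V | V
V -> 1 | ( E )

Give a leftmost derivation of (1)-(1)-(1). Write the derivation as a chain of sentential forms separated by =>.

E => E-V => E-V-V => V-V-V => (E)-V-V => (V)-V-V => (1)-V-V => (1)-(E)-V => (1)-(V)-V => (1)-(1)-V => (1)-(1)-(E) => (1)-(1)-(V) => (1)-(1)-(1)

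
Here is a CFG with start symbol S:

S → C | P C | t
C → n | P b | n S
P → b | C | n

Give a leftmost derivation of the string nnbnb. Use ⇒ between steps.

S ⇒ PC   [S → P C]
PC ⇒ CC   [P → C]
CC ⇒ nC   [C → n]
nC ⇒ nPb   [C → P b]
nPb ⇒ nCb   [P → C]
nCb ⇒ nnSb   [C → n S]
nnSb ⇒ nnPCb   [S → P C]
nnPCb ⇒ nnbCb   [P → b]
nnbCb ⇒ nnbnb   [C → n]

S ⇒ PC ⇒ CC ⇒ nC ⇒ nPb ⇒ nCb ⇒ nnSb ⇒ nnPCb ⇒ nnbCb ⇒ nnbnb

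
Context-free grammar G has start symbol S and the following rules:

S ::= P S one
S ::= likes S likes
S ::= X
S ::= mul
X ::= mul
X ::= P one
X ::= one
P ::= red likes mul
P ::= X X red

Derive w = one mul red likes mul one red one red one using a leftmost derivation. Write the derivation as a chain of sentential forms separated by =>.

S => X => P one => X X red one => one X red one => one P one red one => one X X red one red one => one mul X red one red one => one mul P one red one red one => one mul red likes mul one red one red one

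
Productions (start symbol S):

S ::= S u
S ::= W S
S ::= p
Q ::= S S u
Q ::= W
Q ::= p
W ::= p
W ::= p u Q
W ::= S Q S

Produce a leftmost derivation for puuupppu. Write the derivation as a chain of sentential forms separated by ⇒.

S ⇒ Su ⇒ WSu ⇒ SQSSu ⇒ SuQSSu ⇒ SuuQSSu ⇒ SuuuQSSu ⇒ puuuQSSu ⇒ puuupSSu ⇒ puuuppSu ⇒ puuupppu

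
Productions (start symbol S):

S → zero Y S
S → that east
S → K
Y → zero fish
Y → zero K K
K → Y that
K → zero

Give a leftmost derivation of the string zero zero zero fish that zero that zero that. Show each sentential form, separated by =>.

S => K => Y that => zero K K that => zero Y that K that => zero zero K K that K that => zero zero Y that K that K that => zero zero zero fish that K that K that => zero zero zero fish that zero that K that => zero zero zero fish that zero that zero that

S => K   [S → K]
K => Y that   [K → Y that]
Y that => zero K K that   [Y → zero K K]
zero K K that => zero Y that K that   [K → Y that]
zero Y that K that => zero zero K K that K that   [Y → zero K K]
zero zero K K that K that => zero zero Y that K that K that   [K → Y that]
zero zero Y that K that K that => zero zero zero fish that K that K that   [Y → zero fish]
zero zero zero fish that K that K that => zero zero zero fish that zero that K that   [K → zero]
zero zero zero fish that zero that K that => zero zero zero fish that zero that zero that   [K → zero]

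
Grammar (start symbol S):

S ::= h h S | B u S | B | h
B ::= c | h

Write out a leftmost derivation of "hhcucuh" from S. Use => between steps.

S => hhS => hhBuS => hhcuS => hhcuBuS => hhcucuS => hhcucuh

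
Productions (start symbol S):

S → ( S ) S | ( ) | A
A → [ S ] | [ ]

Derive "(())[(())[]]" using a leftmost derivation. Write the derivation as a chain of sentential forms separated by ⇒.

S ⇒ (S)S   [S → ( S ) S]
(S)S ⇒ (())S   [S → ( )]
(())S ⇒ (())A   [S → A]
(())A ⇒ (())[S]   [A → [ S ]]
(())[S] ⇒ (())[(S)S]   [S → ( S ) S]
(())[(S)S] ⇒ (())[(())S]   [S → ( )]
(())[(())S] ⇒ (())[(())A]   [S → A]
(())[(())A] ⇒ (())[(())[]]   [A → [ ]]

S ⇒ (S)S ⇒ (())S ⇒ (())A ⇒ (())[S] ⇒ (())[(S)S] ⇒ (())[(())S] ⇒ (())[(())A] ⇒ (())[(())[]]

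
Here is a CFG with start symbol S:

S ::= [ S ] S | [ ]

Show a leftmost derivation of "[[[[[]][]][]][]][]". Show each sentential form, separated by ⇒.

S ⇒ [S]S   [S ::= [ S ] S]
[S]S ⇒ [[S]S]S   [S ::= [ S ] S]
[[S]S]S ⇒ [[[S]S]S]S   [S ::= [ S ] S]
[[[S]S]S]S ⇒ [[[[S]S]S]S]S   [S ::= [ S ] S]
[[[[S]S]S]S]S ⇒ [[[[[]]S]S]S]S   [S ::= [ ]]
[[[[[]]S]S]S]S ⇒ [[[[[]][]]S]S]S   [S ::= [ ]]
[[[[[]][]]S]S]S ⇒ [[[[[]][]][]]S]S   [S ::= [ ]]
[[[[[]][]][]]S]S ⇒ [[[[[]][]][]][]]S   [S ::= [ ]]
[[[[[]][]][]][]]S ⇒ [[[[[]][]][]][]][]   [S ::= [ ]]

S ⇒ [S]S ⇒ [[S]S]S ⇒ [[[S]S]S]S ⇒ [[[[S]S]S]S]S ⇒ [[[[[]]S]S]S]S ⇒ [[[[[]][]]S]S]S ⇒ [[[[[]][]][]]S]S ⇒ [[[[[]][]][]][]]S ⇒ [[[[[]][]][]][]][]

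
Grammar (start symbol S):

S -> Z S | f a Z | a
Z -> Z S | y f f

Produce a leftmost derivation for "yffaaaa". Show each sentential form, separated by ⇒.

S ⇒ ZS ⇒ ZSS ⇒ ZSSS ⇒ ZSSSS ⇒ yffSSSS ⇒ yffaSSS ⇒ yffaaSS ⇒ yffaaaS ⇒ yffaaaa

S ⇒ ZS   [S -> Z S]
ZS ⇒ ZSS   [Z -> Z S]
ZSS ⇒ ZSSS   [Z -> Z S]
ZSSS ⇒ ZSSSS   [Z -> Z S]
ZSSSS ⇒ yffSSSS   [Z -> y f f]
yffSSSS ⇒ yffaSSS   [S -> a]
yffaSSS ⇒ yffaaSS   [S -> a]
yffaaSS ⇒ yffaaaS   [S -> a]
yffaaaS ⇒ yffaaaa   [S -> a]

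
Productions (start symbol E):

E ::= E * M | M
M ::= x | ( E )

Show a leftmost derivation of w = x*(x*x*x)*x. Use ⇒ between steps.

E ⇒ E*M ⇒ E*M*M ⇒ M*M*M ⇒ x*M*M ⇒ x*(E)*M ⇒ x*(E*M)*M ⇒ x*(E*M*M)*M ⇒ x*(M*M*M)*M ⇒ x*(x*M*M)*M ⇒ x*(x*x*M)*M ⇒ x*(x*x*x)*M ⇒ x*(x*x*x)*x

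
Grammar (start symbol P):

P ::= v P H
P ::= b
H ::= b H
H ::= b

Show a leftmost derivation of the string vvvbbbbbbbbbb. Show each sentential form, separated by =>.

P => vPH   [P ::= v P H]
vPH => vvPHH   [P ::= v P H]
vvPHH => vvvPHHH   [P ::= v P H]
vvvPHHH => vvvbHHH   [P ::= b]
vvvbHHH => vvvbbHHH   [H ::= b H]
vvvbbHHH => vvvbbbHH   [H ::= b]
vvvbbbHH => vvvbbbbHH   [H ::= b H]
vvvbbbbHH => vvvbbbbbHH   [H ::= b H]
vvvbbbbbHH => vvvbbbbbbHH   [H ::= b H]
vvvbbbbbbHH => vvvbbbbbbbH   [H ::= b]
vvvbbbbbbbH => vvvbbbbbbbbH   [H ::= b H]
vvvbbbbbbbbH => vvvbbbbbbbbbH   [H ::= b H]
vvvbbbbbbbbbH => vvvbbbbbbbbbb   [H ::= b]

P => vPH => vvPHH => vvvPHHH => vvvbHHH => vvvbbHHH => vvvbbbHH => vvvbbbbHH => vvvbbbbbHH => vvvbbbbbbHH => vvvbbbbbbbH => vvvbbbbbbbbH => vvvbbbbbbbbbH => vvvbbbbbbbbbb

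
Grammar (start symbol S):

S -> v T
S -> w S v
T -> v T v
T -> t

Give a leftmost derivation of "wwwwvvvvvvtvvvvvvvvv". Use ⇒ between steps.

S⇒wSv⇒wwSvv⇒wwwSvvv⇒wwwwSvvvv⇒wwwwvTvvvv⇒wwwwvvTvvvvv⇒wwwwvvvTvvvvvv⇒wwwwvvvvTvvvvvvv⇒wwwwvvvvvTvvvvvvvv⇒wwwwvvvvvvTvvvvvvvvv⇒wwwwvvvvvvtvvvvvvvvv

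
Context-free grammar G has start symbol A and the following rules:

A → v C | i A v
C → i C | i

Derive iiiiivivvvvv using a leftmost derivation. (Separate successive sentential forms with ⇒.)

A ⇒ iAv ⇒ iiAvv ⇒ iiiAvvv ⇒ iiiiAvvvv ⇒ iiiiiAvvvvv ⇒ iiiiivCvvvvv ⇒ iiiiivivvvvv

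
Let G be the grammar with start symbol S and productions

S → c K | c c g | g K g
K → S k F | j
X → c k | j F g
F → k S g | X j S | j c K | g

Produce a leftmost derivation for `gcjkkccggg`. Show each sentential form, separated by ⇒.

S⇒gKg⇒gSkFg⇒gcKkFg⇒gcjkFg⇒gcjkkSgg⇒gcjkkccggg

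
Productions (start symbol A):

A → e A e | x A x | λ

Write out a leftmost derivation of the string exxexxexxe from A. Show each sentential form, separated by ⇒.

A⇒eAe⇒exAxe⇒exxAxxe⇒exxeAexxe⇒exxexAxexxe⇒exxexxexxe

A ⇒ eAe   [A → e A e]
eAe ⇒ exAxe   [A → x A x]
exAxe ⇒ exxAxxe   [A → x A x]
exxAxxe ⇒ exxeAexxe   [A → e A e]
exxeAexxe ⇒ exxexAxexxe   [A → x A x]
exxexAxexxe ⇒ exxexxexxe   [A → λ]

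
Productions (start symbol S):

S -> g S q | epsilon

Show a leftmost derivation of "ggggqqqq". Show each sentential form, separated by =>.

S => gSq => ggSqq => gggSqqq => ggggSqqqq => ggggqqqq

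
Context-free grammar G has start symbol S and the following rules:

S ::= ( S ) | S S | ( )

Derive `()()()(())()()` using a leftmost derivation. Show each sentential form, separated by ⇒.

S ⇒ SS ⇒ SSS ⇒ SSSS ⇒ ()SSS ⇒ ()SSSS ⇒ ()()SSS ⇒ ()()SSSS ⇒ ()()()SSS ⇒ ()()()(S)SS ⇒ ()()()(())SS ⇒ ()()()(())()S ⇒ ()()()(())()()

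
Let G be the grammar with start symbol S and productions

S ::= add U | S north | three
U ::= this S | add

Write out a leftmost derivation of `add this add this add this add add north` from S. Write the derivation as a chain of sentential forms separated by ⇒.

S ⇒ add U ⇒ add this S ⇒ add this S north ⇒ add this add U north ⇒ add this add this S north ⇒ add this add this add U north ⇒ add this add this add this S north ⇒ add this add this add this add U north ⇒ add this add this add this add add north

S ⇒ add U   [S ::= add U]
add U ⇒ add this S   [U ::= this S]
add this S ⇒ add this S north   [S ::= S north]
add this S north ⇒ add this add U north   [S ::= add U]
add this add U north ⇒ add this add this S north   [U ::= this S]
add this add this S north ⇒ add this add this add U north   [S ::= add U]
add this add this add U north ⇒ add this add this add this S north   [U ::= this S]
add this add this add this S north ⇒ add this add this add this add U north   [S ::= add U]
add this add this add this add U north ⇒ add this add this add this add add north   [U ::= add]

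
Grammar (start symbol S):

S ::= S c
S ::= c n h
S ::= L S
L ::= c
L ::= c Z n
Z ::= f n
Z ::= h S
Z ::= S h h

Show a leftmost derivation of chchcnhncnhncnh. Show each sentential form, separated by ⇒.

S⇒LS⇒cZnS⇒chSnS⇒chLSnS⇒chcZnSnS⇒chchSnSnS⇒chchcnhnSnS⇒chchcnhncnhnS⇒chchcnhncnhncnh

S ⇒ LS   [S ::= L S]
LS ⇒ cZnS   [L ::= c Z n]
cZnS ⇒ chSnS   [Z ::= h S]
chSnS ⇒ chLSnS   [S ::= L S]
chLSnS ⇒ chcZnSnS   [L ::= c Z n]
chcZnSnS ⇒ chchSnSnS   [Z ::= h S]
chchSnSnS ⇒ chchcnhnSnS   [S ::= c n h]
chchcnhnSnS ⇒ chchcnhncnhnS   [S ::= c n h]
chchcnhncnhnS ⇒ chchcnhncnhncnh   [S ::= c n h]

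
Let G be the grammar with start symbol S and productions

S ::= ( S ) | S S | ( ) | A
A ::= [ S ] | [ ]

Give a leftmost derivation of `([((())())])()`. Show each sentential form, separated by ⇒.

S ⇒ SS   [S ::= S S]
SS ⇒ (S)S   [S ::= ( S )]
(S)S ⇒ (A)S   [S ::= A]
(A)S ⇒ ([S])S   [A ::= [ S ]]
([S])S ⇒ ([(S)])S   [S ::= ( S )]
([(S)])S ⇒ ([(SS)])S   [S ::= S S]
([(SS)])S ⇒ ([((S)S)])S   [S ::= ( S )]
([((S)S)])S ⇒ ([((())S)])S   [S ::= ( )]
([((())S)])S ⇒ ([((())())])S   [S ::= ( )]
([((())())])S ⇒ ([((())())])()   [S ::= ( )]

S ⇒ SS ⇒ (S)S ⇒ (A)S ⇒ ([S])S ⇒ ([(S)])S ⇒ ([(SS)])S ⇒ ([((S)S)])S ⇒ ([((())S)])S ⇒ ([((())())])S ⇒ ([((())())])()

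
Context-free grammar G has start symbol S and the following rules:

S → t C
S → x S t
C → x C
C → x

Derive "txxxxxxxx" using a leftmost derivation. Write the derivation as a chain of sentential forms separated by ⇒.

S ⇒ tC ⇒ txC ⇒ txxC ⇒ txxxC ⇒ txxxxC ⇒ txxxxxC ⇒ txxxxxxC ⇒ txxxxxxxC ⇒ txxxxxxxx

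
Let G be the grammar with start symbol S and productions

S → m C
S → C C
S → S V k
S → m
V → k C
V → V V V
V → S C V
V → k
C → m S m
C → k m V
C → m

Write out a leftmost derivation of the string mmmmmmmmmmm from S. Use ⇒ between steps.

S ⇒ CC ⇒ mSmC ⇒ mmCmC ⇒ mmmSmmC ⇒ mmmmCmmC ⇒ mmmmmSmmmC ⇒ mmmmmmCmmmC ⇒ mmmmmmmmmmC ⇒ mmmmmmmmmmm

S ⇒ CC   [S → C C]
CC ⇒ mSmC   [C → m S m]
mSmC ⇒ mmCmC   [S → m C]
mmCmC ⇒ mmmSmmC   [C → m S m]
mmmSmmC ⇒ mmmmCmmC   [S → m C]
mmmmCmmC ⇒ mmmmmSmmmC   [C → m S m]
mmmmmSmmmC ⇒ mmmmmmCmmmC   [S → m C]
mmmmmmCmmmC ⇒ mmmmmmmmmmC   [C → m]
mmmmmmmmmmC ⇒ mmmmmmmmmmm   [C → m]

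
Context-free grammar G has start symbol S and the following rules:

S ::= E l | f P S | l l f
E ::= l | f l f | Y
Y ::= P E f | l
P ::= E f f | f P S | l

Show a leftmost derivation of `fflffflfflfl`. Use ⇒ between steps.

S ⇒ fPS   [S ::= f P S]
fPS ⇒ fEffS   [P ::= E f f]
fEffS ⇒ fflfffS   [E ::= f l f]
fflfffS ⇒ fflfffEl   [S ::= E l]
fflfffEl ⇒ fflfffYl   [E ::= Y]
fflfffYl ⇒ fflfffPEfl   [Y ::= P E f]
fflfffPEfl ⇒ fflfffEffEfl   [P ::= E f f]
fflfffEffEfl ⇒ fflfffYffEfl   [E ::= Y]
fflfffYffEfl ⇒ fflffflffEfl   [Y ::= l]
fflffflffEfl ⇒ fflffflfflfl   [E ::= l]

S ⇒ fPS ⇒ fEffS ⇒ fflfffS ⇒ fflfffEl ⇒ fflfffYl ⇒ fflfffPEfl ⇒ fflfffEffEfl ⇒ fflfffYffEfl ⇒ fflffflffEfl ⇒ fflffflfflfl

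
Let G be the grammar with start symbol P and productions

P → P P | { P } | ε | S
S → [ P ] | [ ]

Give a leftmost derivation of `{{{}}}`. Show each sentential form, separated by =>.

P => {P}   [P → { P }]
{P} => {PP}   [P → P P]
{PP} => {PPP}   [P → P P]
{PPP} => {{P}PP}   [P → { P }]
{{P}PP} => {{PP}PP}   [P → P P]
{{PP}PP} => {{PPP}PP}   [P → P P]
{{PPP}PP} => {{{P}PP}PP}   [P → { P }]
{{{P}PP}PP} => {{{}PP}PP}   [P → ε]
{{{}PP}PP} => {{{}P}PP}   [P → ε]
{{{}P}PP} => {{{}}PP}   [P → ε]
{{{}}PP} => {{{}}P}   [P → ε]
{{{}}P} => {{{}}}   [P → ε]

P => {P} => {PP} => {PPP} => {{P}PP} => {{PP}PP} => {{PPP}PP} => {{{P}PP}PP} => {{{}PP}PP} => {{{}P}PP} => {{{}}PP} => {{{}}P} => {{{}}}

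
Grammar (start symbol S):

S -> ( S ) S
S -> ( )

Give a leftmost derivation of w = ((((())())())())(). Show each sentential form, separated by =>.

S => (S)S => ((S)S)S => (((S)S)S)S => ((((S)S)S)S)S => ((((())S)S)S)S => ((((())())S)S)S => ((((())())())S)S => ((((())())())())S => ((((())())())())()

S => (S)S   [S -> ( S ) S]
(S)S => ((S)S)S   [S -> ( S ) S]
((S)S)S => (((S)S)S)S   [S -> ( S ) S]
(((S)S)S)S => ((((S)S)S)S)S   [S -> ( S ) S]
((((S)S)S)S)S => ((((())S)S)S)S   [S -> ( )]
((((())S)S)S)S => ((((())())S)S)S   [S -> ( )]
((((())())S)S)S => ((((())())())S)S   [S -> ( )]
((((())())())S)S => ((((())())())())S   [S -> ( )]
((((())())())())S => ((((())())())())()   [S -> ( )]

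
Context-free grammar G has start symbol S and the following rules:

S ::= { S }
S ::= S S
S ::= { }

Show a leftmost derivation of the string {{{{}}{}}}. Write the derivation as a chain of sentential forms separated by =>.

S=>{S}=>{{S}}=>{{SS}}=>{{{S}S}}=>{{{{}}S}}=>{{{{}}{}}}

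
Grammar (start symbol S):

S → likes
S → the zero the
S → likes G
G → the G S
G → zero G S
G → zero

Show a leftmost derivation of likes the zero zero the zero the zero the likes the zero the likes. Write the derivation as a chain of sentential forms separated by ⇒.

S ⇒ likes G ⇒ likes the G S ⇒ likes the zero G S S ⇒ likes the zero zero G S S S ⇒ likes the zero zero the G S S S S ⇒ likes the zero zero the zero S S S S ⇒ likes the zero zero the zero the zero the S S S ⇒ likes the zero zero the zero the zero the likes S S ⇒ likes the zero zero the zero the zero the likes the zero the S ⇒ likes the zero zero the zero the zero the likes the zero the likes

S ⇒ likes G   [S → likes G]
likes G ⇒ likes the G S   [G → the G S]
likes the G S ⇒ likes the zero G S S   [G → zero G S]
likes the zero G S S ⇒ likes the zero zero G S S S   [G → zero G S]
likes the zero zero G S S S ⇒ likes the zero zero the G S S S S   [G → the G S]
likes the zero zero the G S S S S ⇒ likes the zero zero the zero S S S S   [G → zero]
likes the zero zero the zero S S S S ⇒ likes the zero zero the zero the zero the S S S   [S → the zero the]
likes the zero zero the zero the zero the S S S ⇒ likes the zero zero the zero the zero the likes S S   [S → likes]
likes the zero zero the zero the zero the likes S S ⇒ likes the zero zero the zero the zero the likes the zero the S   [S → the zero the]
likes the zero zero the zero the zero the likes the zero the S ⇒ likes the zero zero the zero the zero the likes the zero the likes   [S → likes]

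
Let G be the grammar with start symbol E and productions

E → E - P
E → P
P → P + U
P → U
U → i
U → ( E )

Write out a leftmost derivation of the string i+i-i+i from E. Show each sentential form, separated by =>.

E => E-P => P-P => P+U-P => U+U-P => i+U-P => i+i-P => i+i-P+U => i+i-U+U => i+i-i+U => i+i-i+i

E => E-P   [E → E - P]
E-P => P-P   [E → P]
P-P => P+U-P   [P → P + U]
P+U-P => U+U-P   [P → U]
U+U-P => i+U-P   [U → i]
i+U-P => i+i-P   [U → i]
i+i-P => i+i-P+U   [P → P + U]
i+i-P+U => i+i-U+U   [P → U]
i+i-U+U => i+i-i+U   [U → i]
i+i-i+U => i+i-i+i   [U → i]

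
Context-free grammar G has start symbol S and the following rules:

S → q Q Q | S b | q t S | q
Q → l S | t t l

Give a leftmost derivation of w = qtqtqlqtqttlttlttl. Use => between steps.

S => qtS => qtqtS => qtqtqQQ => qtqtqlSQ => qtqtqlqtSQ => qtqtqlqtqQQQ => qtqtqlqtqttlQQ => qtqtqlqtqttlttlQ => qtqtqlqtqttlttlttl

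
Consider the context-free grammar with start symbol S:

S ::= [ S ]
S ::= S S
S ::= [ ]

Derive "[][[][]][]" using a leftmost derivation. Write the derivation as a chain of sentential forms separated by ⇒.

S ⇒ SS ⇒ []S ⇒ []SS ⇒ [][S]S ⇒ [][SS]S ⇒ [][[]S]S ⇒ [][[][]]S ⇒ [][[][]][]

S ⇒ SS   [S ::= S S]
SS ⇒ []S   [S ::= [ ]]
[]S ⇒ []SS   [S ::= S S]
[]SS ⇒ [][S]S   [S ::= [ S ]]
[][S]S ⇒ [][SS]S   [S ::= S S]
[][SS]S ⇒ [][[]S]S   [S ::= [ ]]
[][[]S]S ⇒ [][[][]]S   [S ::= [ ]]
[][[][]]S ⇒ [][[][]][]   [S ::= [ ]]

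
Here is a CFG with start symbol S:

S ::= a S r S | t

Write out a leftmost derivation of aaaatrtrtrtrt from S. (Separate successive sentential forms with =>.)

S => aSrS   [S ::= a S r S]
aSrS => aaSrSrS   [S ::= a S r S]
aaSrSrS => aaaSrSrSrS   [S ::= a S r S]
aaaSrSrSrS => aaaaSrSrSrSrS   [S ::= a S r S]
aaaaSrSrSrSrS => aaaatrSrSrSrS   [S ::= t]
aaaatrSrSrSrS => aaaatrtrSrSrS   [S ::= t]
aaaatrtrSrSrS => aaaatrtrtrSrS   [S ::= t]
aaaatrtrtrSrS => aaaatrtrtrtrS   [S ::= t]
aaaatrtrtrtrS => aaaatrtrtrtrt   [S ::= t]

S=>aSrS=>aaSrSrS=>aaaSrSrSrS=>aaaaSrSrSrSrS=>aaaatrSrSrSrS=>aaaatrtrSrSrS=>aaaatrtrtrSrS=>aaaatrtrtrtrS=>aaaatrtrtrtrt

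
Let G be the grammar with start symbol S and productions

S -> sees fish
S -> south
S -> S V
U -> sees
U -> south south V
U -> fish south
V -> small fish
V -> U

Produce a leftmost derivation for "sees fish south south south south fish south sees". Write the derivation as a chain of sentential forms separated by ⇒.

S ⇒ S V ⇒ S V V ⇒ sees fish V V ⇒ sees fish U V ⇒ sees fish south south V V ⇒ sees fish south south U V ⇒ sees fish south south south south V V ⇒ sees fish south south south south U V ⇒ sees fish south south south south fish south V ⇒ sees fish south south south south fish south U ⇒ sees fish south south south south fish south sees

S ⇒ S V   [S -> S V]
S V ⇒ S V V   [S -> S V]
S V V ⇒ sees fish V V   [S -> sees fish]
sees fish V V ⇒ sees fish U V   [V -> U]
sees fish U V ⇒ sees fish south south V V   [U -> south south V]
sees fish south south V V ⇒ sees fish south south U V   [V -> U]
sees fish south south U V ⇒ sees fish south south south south V V   [U -> south south V]
sees fish south south south south V V ⇒ sees fish south south south south U V   [V -> U]
sees fish south south south south U V ⇒ sees fish south south south south fish south V   [U -> fish south]
sees fish south south south south fish south V ⇒ sees fish south south south south fish south U   [V -> U]
sees fish south south south south fish south U ⇒ sees fish south south south south fish south sees   [U -> sees]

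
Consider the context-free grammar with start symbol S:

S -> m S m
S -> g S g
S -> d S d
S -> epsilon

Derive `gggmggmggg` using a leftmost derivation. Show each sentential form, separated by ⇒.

S ⇒ gSg   [S -> g S g]
gSg ⇒ ggSgg   [S -> g S g]
ggSgg ⇒ gggSggg   [S -> g S g]
gggSggg ⇒ gggmSmggg   [S -> m S m]
gggmSmggg ⇒ gggmgSgmggg   [S -> g S g]
gggmgSgmggg ⇒ gggmggmggg   [S -> epsilon]

S⇒gSg⇒ggSgg⇒gggSggg⇒gggmSmggg⇒gggmgSgmggg⇒gggmggmggg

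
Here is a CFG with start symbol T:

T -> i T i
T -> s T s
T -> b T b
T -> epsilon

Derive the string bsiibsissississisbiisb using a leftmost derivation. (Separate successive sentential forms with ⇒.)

T ⇒ bTb ⇒ bsTsb ⇒ bsiTisb ⇒ bsiiTiisb ⇒ bsiibTbiisb ⇒ bsiibsTsbiisb ⇒ bsiibsiTisbiisb ⇒ bsiibsisTsisbiisb ⇒ bsiibsissTssisbiisb ⇒ bsiibsissiTissisbiisb ⇒ bsiibsissisTsissisbiisb ⇒ bsiibsissississisbiisb

T ⇒ bTb   [T -> b T b]
bTb ⇒ bsTsb   [T -> s T s]
bsTsb ⇒ bsiTisb   [T -> i T i]
bsiTisb ⇒ bsiiTiisb   [T -> i T i]
bsiiTiisb ⇒ bsiibTbiisb   [T -> b T b]
bsiibTbiisb ⇒ bsiibsTsbiisb   [T -> s T s]
bsiibsTsbiisb ⇒ bsiibsiTisbiisb   [T -> i T i]
bsiibsiTisbiisb ⇒ bsiibsisTsisbiisb   [T -> s T s]
bsiibsisTsisbiisb ⇒ bsiibsissTssisbiisb   [T -> s T s]
bsiibsissTssisbiisb ⇒ bsiibsissiTissisbiisb   [T -> i T i]
bsiibsissiTissisbiisb ⇒ bsiibsissisTsissisbiisb   [T -> s T s]
bsiibsissisTsissisbiisb ⇒ bsiibsissississisbiisb   [T -> epsilon]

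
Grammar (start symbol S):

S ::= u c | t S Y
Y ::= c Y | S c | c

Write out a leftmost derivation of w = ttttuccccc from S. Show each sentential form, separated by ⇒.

S ⇒ tSY ⇒ ttSYY ⇒ tttSYYY ⇒ ttttSYYYY ⇒ ttttucYYYY ⇒ ttttuccYYY ⇒ ttttucccYY ⇒ ttttuccccY ⇒ ttttuccccc

S ⇒ tSY   [S ::= t S Y]
tSY ⇒ ttSYY   [S ::= t S Y]
ttSYY ⇒ tttSYYY   [S ::= t S Y]
tttSYYY ⇒ ttttSYYYY   [S ::= t S Y]
ttttSYYYY ⇒ ttttucYYYY   [S ::= u c]
ttttucYYYY ⇒ ttttuccYYY   [Y ::= c]
ttttuccYYY ⇒ ttttucccYY   [Y ::= c]
ttttucccYY ⇒ ttttuccccY   [Y ::= c]
ttttuccccY ⇒ ttttuccccc   [Y ::= c]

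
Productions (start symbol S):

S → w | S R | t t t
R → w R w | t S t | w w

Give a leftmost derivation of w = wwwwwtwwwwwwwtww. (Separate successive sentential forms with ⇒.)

S⇒SR⇒SRR⇒SRRR⇒wRRR⇒wwRwRR⇒wwwwwRR⇒wwwwwtStR⇒wwwwwtSRtR⇒wwwwwtSRRtR⇒wwwwwtwRRtR⇒wwwwwtwwwRtR⇒wwwwwtwwwwRwtR⇒wwwwwtwwwwwwwtR⇒wwwwwtwwwwwwwtww

S ⇒ SR   [S → S R]
SR ⇒ SRR   [S → S R]
SRR ⇒ SRRR   [S → S R]
SRRR ⇒ wRRR   [S → w]
wRRR ⇒ wwRwRR   [R → w R w]
wwRwRR ⇒ wwwwwRR   [R → w w]
wwwwwRR ⇒ wwwwwtStR   [R → t S t]
wwwwwtStR ⇒ wwwwwtSRtR   [S → S R]
wwwwwtSRtR ⇒ wwwwwtSRRtR   [S → S R]
wwwwwtSRRtR ⇒ wwwwwtwRRtR   [S → w]
wwwwwtwRRtR ⇒ wwwwwtwwwRtR   [R → w w]
wwwwwtwwwRtR ⇒ wwwwwtwwwwRwtR   [R → w R w]
wwwwwtwwwwRwtR ⇒ wwwwwtwwwwwwwtR   [R → w w]
wwwwwtwwwwwwwtR ⇒ wwwwwtwwwwwwwtww   [R → w w]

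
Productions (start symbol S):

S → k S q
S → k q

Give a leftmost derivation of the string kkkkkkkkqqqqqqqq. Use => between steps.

S => kSq   [S → k S q]
kSq => kkSqq   [S → k S q]
kkSqq => kkkSqqq   [S → k S q]
kkkSqqq => kkkkSqqqq   [S → k S q]
kkkkSqqqq => kkkkkSqqqqq   [S → k S q]
kkkkkSqqqqq => kkkkkkSqqqqqq   [S → k S q]
kkkkkkSqqqqqq => kkkkkkkSqqqqqqq   [S → k S q]
kkkkkkkSqqqqqqq => kkkkkkkkqqqqqqqq   [S → k q]

S => kSq => kkSqq => kkkSqqq => kkkkSqqqq => kkkkkSqqqqq => kkkkkkSqqqqqq => kkkkkkkSqqqqqqq => kkkkkkkkqqqqqqqq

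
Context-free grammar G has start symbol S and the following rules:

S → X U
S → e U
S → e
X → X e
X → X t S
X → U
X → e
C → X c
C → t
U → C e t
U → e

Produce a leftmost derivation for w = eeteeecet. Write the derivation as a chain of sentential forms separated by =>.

S => XU => UU => eU => eCet => eXcet => eXecet => eXeecet => eXtSeecet => eetSeecet => eeteeecet

S => XU   [S → X U]
XU => UU   [X → U]
UU => eU   [U → e]
eU => eCet   [U → C e t]
eCet => eXcet   [C → X c]
eXcet => eXecet   [X → X e]
eXecet => eXeecet   [X → X e]
eXeecet => eXtSeecet   [X → X t S]
eXtSeecet => eetSeecet   [X → e]
eetSeecet => eeteeecet   [S → e]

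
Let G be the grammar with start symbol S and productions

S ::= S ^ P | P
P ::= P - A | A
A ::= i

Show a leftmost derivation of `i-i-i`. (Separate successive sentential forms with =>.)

S => P => P-A => P-A-A => A-A-A => i-A-A => i-i-A => i-i-i

S => P   [S ::= P]
P => P-A   [P ::= P - A]
P-A => P-A-A   [P ::= P - A]
P-A-A => A-A-A   [P ::= A]
A-A-A => i-A-A   [A ::= i]
i-A-A => i-i-A   [A ::= i]
i-i-A => i-i-i   [A ::= i]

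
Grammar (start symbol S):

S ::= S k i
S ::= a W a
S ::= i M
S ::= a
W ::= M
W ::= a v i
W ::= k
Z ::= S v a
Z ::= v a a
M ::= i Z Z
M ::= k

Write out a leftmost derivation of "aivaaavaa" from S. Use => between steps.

S => aWa   [S ::= a W a]
aWa => aMa   [W ::= M]
aMa => aiZZa   [M ::= i Z Z]
aiZZa => aivaaZa   [Z ::= v a a]
aivaaZa => aivaaSvaa   [Z ::= S v a]
aivaaSvaa => aivaaavaa   [S ::= a]

S => aWa => aMa => aiZZa => aivaaZa => aivaaSvaa => aivaaavaa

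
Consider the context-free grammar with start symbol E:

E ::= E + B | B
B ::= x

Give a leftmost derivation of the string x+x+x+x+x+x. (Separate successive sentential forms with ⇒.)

E ⇒ E+B   [E ::= E + B]
E+B ⇒ E+B+B   [E ::= E + B]
E+B+B ⇒ E+B+B+B   [E ::= E + B]
E+B+B+B ⇒ E+B+B+B+B   [E ::= E + B]
E+B+B+B+B ⇒ E+B+B+B+B+B   [E ::= E + B]
E+B+B+B+B+B ⇒ B+B+B+B+B+B   [E ::= B]
B+B+B+B+B+B ⇒ x+B+B+B+B+B   [B ::= x]
x+B+B+B+B+B ⇒ x+x+B+B+B+B   [B ::= x]
x+x+B+B+B+B ⇒ x+x+x+B+B+B   [B ::= x]
x+x+x+B+B+B ⇒ x+x+x+x+B+B   [B ::= x]
x+x+x+x+B+B ⇒ x+x+x+x+x+B   [B ::= x]
x+x+x+x+x+B ⇒ x+x+x+x+x+x   [B ::= x]

E ⇒ E+B ⇒ E+B+B ⇒ E+B+B+B ⇒ E+B+B+B+B ⇒ E+B+B+B+B+B ⇒ B+B+B+B+B+B ⇒ x+B+B+B+B+B ⇒ x+x+B+B+B+B ⇒ x+x+x+B+B+B ⇒ x+x+x+x+B+B ⇒ x+x+x+x+x+B ⇒ x+x+x+x+x+x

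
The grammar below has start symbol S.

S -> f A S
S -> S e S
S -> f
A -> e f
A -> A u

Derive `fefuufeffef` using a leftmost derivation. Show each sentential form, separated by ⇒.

S ⇒ fAS   [S -> f A S]
fAS ⇒ fAuS   [A -> A u]
fAuS ⇒ fAuuS   [A -> A u]
fAuuS ⇒ fefuuS   [A -> e f]
fefuuS ⇒ fefuufAS   [S -> f A S]
fefuufAS ⇒ fefuufefS   [A -> e f]
fefuufefS ⇒ fefuufefSeS   [S -> S e S]
fefuufefSeS ⇒ fefuufeffeS   [S -> f]
fefuufeffeS ⇒ fefuufeffef   [S -> f]

S ⇒ fAS ⇒ fAuS ⇒ fAuuS ⇒ fefuuS ⇒ fefuufAS ⇒ fefuufefS ⇒ fefuufefSeS ⇒ fefuufeffeS ⇒ fefuufeffef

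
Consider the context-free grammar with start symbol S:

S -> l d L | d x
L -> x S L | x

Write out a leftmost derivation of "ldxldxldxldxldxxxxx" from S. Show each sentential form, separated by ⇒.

S⇒ldL⇒ldxSL⇒ldxldLL⇒ldxldxSLL⇒ldxldxldLLL⇒ldxldxldxSLLL⇒ldxldxldxldLLLL⇒ldxldxldxldxSLLLL⇒ldxldxldxldxldLLLLL⇒ldxldxldxldxldxLLLL⇒ldxldxldxldxldxxLLL⇒ldxldxldxldxldxxxLL⇒ldxldxldxldxldxxxxL⇒ldxldxldxldxldxxxxx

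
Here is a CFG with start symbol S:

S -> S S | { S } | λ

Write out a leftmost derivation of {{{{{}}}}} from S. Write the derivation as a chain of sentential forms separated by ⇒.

S ⇒ {S}   [S -> { S }]
{S} ⇒ {{S}}   [S -> { S }]
{{S}} ⇒ {{{S}}}   [S -> { S }]
{{{S}}} ⇒ {{{SS}}}   [S -> S S]
{{{SS}}} ⇒ {{{{S}S}}}   [S -> { S }]
{{{{S}S}}} ⇒ {{{{SS}S}}}   [S -> S S]
{{{{SS}S}}} ⇒ {{{{{S}S}S}}}   [S -> { S }]
{{{{{S}S}S}}} ⇒ {{{{{}S}S}}}   [S -> λ]
{{{{{}S}S}}} ⇒ {{{{{}}S}}}   [S -> λ]
{{{{{}}S}}} ⇒ {{{{{}}}}}   [S -> λ]

S ⇒ {S} ⇒ {{S}} ⇒ {{{S}}} ⇒ {{{SS}}} ⇒ {{{{S}S}}} ⇒ {{{{SS}S}}} ⇒ {{{{{S}S}S}}} ⇒ {{{{{}S}S}}} ⇒ {{{{{}}S}}} ⇒ {{{{{}}}}}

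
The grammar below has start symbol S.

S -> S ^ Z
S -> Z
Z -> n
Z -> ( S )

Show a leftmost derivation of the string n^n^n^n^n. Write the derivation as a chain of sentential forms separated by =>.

S => S^Z => S^Z^Z => S^Z^Z^Z => S^Z^Z^Z^Z => Z^Z^Z^Z^Z => n^Z^Z^Z^Z => n^n^Z^Z^Z => n^n^n^Z^Z => n^n^n^n^Z => n^n^n^n^n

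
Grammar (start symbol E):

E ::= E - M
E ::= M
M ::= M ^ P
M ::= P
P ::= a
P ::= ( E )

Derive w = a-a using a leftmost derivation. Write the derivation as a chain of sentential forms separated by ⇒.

E⇒E-M⇒M-M⇒P-M⇒a-M⇒a-P⇒a-a

E ⇒ E-M   [E ::= E - M]
E-M ⇒ M-M   [E ::= M]
M-M ⇒ P-M   [M ::= P]
P-M ⇒ a-M   [P ::= a]
a-M ⇒ a-P   [M ::= P]
a-P ⇒ a-a   [P ::= a]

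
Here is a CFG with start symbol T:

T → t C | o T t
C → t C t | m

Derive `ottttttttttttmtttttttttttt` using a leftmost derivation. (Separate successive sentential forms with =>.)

T=>oTt=>otCt=>ottCtt=>otttCttt=>ottttCtttt=>otttttCttttt=>ottttttCtttttt=>otttttttCttttttt=>ottttttttCtttttttt=>otttttttttCttttttttt=>ottttttttttCtttttttttt=>otttttttttttCttttttttttt=>ottttttttttttCtttttttttttt=>ottttttttttttmtttttttttttt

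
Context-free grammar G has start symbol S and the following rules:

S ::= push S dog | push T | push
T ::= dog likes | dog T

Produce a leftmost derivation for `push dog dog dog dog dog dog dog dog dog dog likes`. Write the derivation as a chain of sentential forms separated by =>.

S => push T   [S ::= push T]
push T => push dog T   [T ::= dog T]
push dog T => push dog dog T   [T ::= dog T]
push dog dog T => push dog dog dog T   [T ::= dog T]
push dog dog dog T => push dog dog dog dog T   [T ::= dog T]
push dog dog dog dog T => push dog dog dog dog dog T   [T ::= dog T]
push dog dog dog dog dog T => push dog dog dog dog dog dog T   [T ::= dog T]
push dog dog dog dog dog dog T => push dog dog dog dog dog dog dog T   [T ::= dog T]
push dog dog dog dog dog dog dog T => push dog dog dog dog dog dog dog dog T   [T ::= dog T]
push dog dog dog dog dog dog dog dog T => push dog dog dog dog dog dog dog dog dog T   [T ::= dog T]
push dog dog dog dog dog dog dog dog dog T => push dog dog dog dog dog dog dog dog dog dog likes   [T ::= dog likes]

S => push T => push dog T => push dog dog T => push dog dog dog T => push dog dog dog dog T => push dog dog dog dog dog T => push dog dog dog dog dog dog T => push dog dog dog dog dog dog dog T => push dog dog dog dog dog dog dog dog T => push dog dog dog dog dog dog dog dog dog T => push dog dog dog dog dog dog dog dog dog dog likes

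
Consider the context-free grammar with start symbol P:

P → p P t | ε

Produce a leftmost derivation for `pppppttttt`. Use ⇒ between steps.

P ⇒ pPt   [P → p P t]
pPt ⇒ ppPtt   [P → p P t]
ppPtt ⇒ pppPttt   [P → p P t]
pppPttt ⇒ ppppPtttt   [P → p P t]
ppppPtttt ⇒ pppppPttttt   [P → p P t]
pppppPttttt ⇒ pppppttttt   [P → ε]

P ⇒ pPt ⇒ ppPtt ⇒ pppPttt ⇒ ppppPtttt ⇒ pppppPttttt ⇒ pppppttttt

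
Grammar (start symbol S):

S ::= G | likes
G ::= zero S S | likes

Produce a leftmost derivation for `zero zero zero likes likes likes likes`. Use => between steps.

S => G => zero S S => zero G S => zero zero S S S => zero zero G S S => zero zero zero S S S S => zero zero zero G S S S => zero zero zero likes S S S => zero zero zero likes likes S S => zero zero zero likes likes G S => zero zero zero likes likes likes S => zero zero zero likes likes likes likes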